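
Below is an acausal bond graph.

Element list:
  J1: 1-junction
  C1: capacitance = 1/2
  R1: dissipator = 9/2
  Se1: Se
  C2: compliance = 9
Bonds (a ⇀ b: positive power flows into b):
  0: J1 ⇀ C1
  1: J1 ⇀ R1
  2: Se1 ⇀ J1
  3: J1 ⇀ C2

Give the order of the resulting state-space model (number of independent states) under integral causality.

2  (C1, C2 all integral)

bond 2 stroke at J1  (Se1: effort source, stroke at far end)
bond 0 stroke at J1  (C1 integral (e out))
bond 3 stroke at J1  (C2: C, integral causality)
bond 1 stroke at R1  (closing 1-jn rule on J1)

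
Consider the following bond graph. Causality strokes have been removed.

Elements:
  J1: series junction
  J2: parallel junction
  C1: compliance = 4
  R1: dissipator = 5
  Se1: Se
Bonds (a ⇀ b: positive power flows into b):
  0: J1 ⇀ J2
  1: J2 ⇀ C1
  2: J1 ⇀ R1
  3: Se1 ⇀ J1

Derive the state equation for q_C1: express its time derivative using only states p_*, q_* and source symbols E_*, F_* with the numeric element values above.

dq_C1/dt = E_Se1/5 - q_C1/20

#3 →J1  (Se1: effort source, stroke at far end)
#1 →J2  (C1 integral (e out))
#0 →J1  (J2 effort already set via bond 1)
#2 →R1  (only one flow-in slot at J1)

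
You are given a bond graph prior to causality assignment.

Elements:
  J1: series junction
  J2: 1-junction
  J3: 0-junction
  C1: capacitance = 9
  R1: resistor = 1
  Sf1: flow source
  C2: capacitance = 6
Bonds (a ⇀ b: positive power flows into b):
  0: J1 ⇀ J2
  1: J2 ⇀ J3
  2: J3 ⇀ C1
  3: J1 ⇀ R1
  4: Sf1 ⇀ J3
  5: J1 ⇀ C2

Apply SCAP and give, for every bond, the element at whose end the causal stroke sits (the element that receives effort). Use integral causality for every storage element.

β0 |J1
β1 |J2
β2 |J3
β3 |R1
β4 |Sf1
β5 |J1

bond 4 stroke→Sf1  (Sf1 fixes flow; stroke at Sf1)
bond 2 stroke→J3  (C1 outputs effort q/C1)
bond 1 stroke→J2  (J3: bond 2 brought effort, rest push out)
bond 0 stroke→J1  (only one flow-in slot at J2)
bond 5 stroke→J1  (prefer integral on C2)
bond 3 stroke→R1  (only one flow-in slot at J1)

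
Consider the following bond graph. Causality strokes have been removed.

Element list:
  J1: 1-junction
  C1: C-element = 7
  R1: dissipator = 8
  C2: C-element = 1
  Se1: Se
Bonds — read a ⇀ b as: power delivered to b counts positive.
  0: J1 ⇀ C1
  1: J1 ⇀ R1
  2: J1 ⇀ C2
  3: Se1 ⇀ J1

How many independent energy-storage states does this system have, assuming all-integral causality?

b3 stroke at J1  (Se1: effort source, stroke at far end)
b0 stroke at J1  (C1 outputs effort q/C1)
b2 stroke at J1  (C2 integral (e out))
b1 stroke at R1  (only one flow-in slot at J1)

2  (C1, C2 all integral)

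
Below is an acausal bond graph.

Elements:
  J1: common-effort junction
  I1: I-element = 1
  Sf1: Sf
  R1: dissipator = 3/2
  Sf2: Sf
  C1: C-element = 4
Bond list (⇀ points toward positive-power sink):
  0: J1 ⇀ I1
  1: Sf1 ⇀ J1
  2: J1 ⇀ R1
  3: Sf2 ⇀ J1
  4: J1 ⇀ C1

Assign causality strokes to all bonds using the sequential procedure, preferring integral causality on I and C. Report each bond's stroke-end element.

β1 →Sf1  (Sf1 (Sf) sets flow on bond)
β3 →Sf2  (source Sf2 imposes f)
β0 →I1  (I1: I, integral causality)
β4 →J1  (prefer integral on C1)
β2 →R1  (0-jn J1 has e-setter on 4)

#0 stroke→I1
#1 stroke→Sf1
#2 stroke→R1
#3 stroke→Sf2
#4 stroke→J1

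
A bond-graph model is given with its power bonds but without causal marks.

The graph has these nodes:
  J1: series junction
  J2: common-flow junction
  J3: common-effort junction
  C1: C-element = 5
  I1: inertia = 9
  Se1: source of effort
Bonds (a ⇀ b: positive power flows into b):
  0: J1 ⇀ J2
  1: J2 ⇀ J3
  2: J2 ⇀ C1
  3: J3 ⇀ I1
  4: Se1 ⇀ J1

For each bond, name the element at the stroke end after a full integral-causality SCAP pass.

b4 →J1  (Se1: effort source, stroke at far end)
b0 →J2  (J1 needs exactly one f-in)
b2 →J2  (prefer integral on C1)
b1 →J3  (J2: last free bond brings flow in)
b3 →I1  (J3 effort already set via bond 1)

#0 |J2
#1 |J3
#2 |J2
#3 |I1
#4 |J1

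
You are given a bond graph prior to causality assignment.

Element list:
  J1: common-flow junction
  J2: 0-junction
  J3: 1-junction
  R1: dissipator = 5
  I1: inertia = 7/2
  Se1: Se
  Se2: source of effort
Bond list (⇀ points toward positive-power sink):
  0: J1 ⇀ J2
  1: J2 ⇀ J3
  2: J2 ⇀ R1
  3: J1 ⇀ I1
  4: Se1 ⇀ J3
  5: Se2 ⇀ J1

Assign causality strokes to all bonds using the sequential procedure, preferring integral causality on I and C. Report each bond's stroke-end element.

β4 stroke at J3  (Se1 fixes effort; stroke away)
β5 stroke at J1  (Se2 (Se) sets effort on bond)
β1 stroke at J2  (only one flow-in slot at J3)
β0 stroke at J1  (common-e at J2 fixed by 1)
β2 stroke at R1  (J2: bond 1 brought effort, rest push out)
β3 stroke at I1  (J1: last free bond brings flow in)

bond 0 stroke→J1
bond 1 stroke→J2
bond 2 stroke→R1
bond 3 stroke→I1
bond 4 stroke→J3
bond 5 stroke→J1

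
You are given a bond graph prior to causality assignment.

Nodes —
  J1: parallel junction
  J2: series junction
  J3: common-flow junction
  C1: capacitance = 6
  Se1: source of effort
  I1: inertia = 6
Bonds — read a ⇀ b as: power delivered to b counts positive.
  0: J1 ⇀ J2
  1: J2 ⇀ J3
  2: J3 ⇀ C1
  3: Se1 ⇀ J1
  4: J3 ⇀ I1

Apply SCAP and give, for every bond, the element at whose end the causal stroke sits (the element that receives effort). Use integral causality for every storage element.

bond 0 stroke→J2
bond 1 stroke→J3
bond 2 stroke→J3
bond 3 stroke→J1
bond 4 stroke→I1

#3 stroke→J1  (source Se1 imposes e)
#0 stroke→J2  (J1 effort already set via bond 3)
#1 stroke→J3  (closing 1-jn rule on J2)
#2 stroke→J3  (prefer integral on C1)
#4 stroke→I1  (J3: last free bond brings flow in)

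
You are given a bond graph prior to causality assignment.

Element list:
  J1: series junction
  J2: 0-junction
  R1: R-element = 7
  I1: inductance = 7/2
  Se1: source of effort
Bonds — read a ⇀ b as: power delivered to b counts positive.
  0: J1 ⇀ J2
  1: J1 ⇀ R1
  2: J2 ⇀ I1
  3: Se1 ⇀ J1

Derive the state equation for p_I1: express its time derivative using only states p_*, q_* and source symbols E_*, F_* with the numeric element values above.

#3 stroke at J1  (source Se1 imposes e)
#2 stroke at I1  (prefer integral on I1)
#0 stroke at J2  (J2 needs exactly one e-in)
#1 stroke at J1  (J1 flow already set via bond 0)

dp_I1/dt = E_Se1 - 2*p_I1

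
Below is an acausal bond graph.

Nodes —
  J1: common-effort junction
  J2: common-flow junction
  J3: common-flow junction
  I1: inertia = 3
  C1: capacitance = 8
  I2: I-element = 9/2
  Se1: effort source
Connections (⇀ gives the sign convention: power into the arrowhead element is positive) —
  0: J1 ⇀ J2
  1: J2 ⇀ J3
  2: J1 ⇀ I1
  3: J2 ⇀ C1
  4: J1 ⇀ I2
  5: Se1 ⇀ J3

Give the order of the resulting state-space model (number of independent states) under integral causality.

#5 stroke→J3  (Se1 fixes effort; stroke away)
#1 stroke→J2  (closing 1-jn rule on J3)
#2 stroke→I1  (prefer integral on I1)
#3 stroke→J2  (C1 outputs effort q/C1)
#0 stroke→J1  (only one flow-in slot at J2)
#4 stroke→I2  (0-jn J1 has e-setter on 0)

3  (C1, I1, I2 all integral)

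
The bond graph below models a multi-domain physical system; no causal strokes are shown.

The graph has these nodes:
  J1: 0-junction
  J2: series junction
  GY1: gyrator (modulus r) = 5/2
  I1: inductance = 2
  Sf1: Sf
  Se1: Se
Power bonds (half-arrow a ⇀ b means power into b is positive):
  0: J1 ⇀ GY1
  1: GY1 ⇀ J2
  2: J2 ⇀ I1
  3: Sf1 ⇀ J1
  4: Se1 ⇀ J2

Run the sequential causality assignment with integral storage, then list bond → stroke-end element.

β3 |Sf1  (Sf1: flow source, stroke at near end)
β4 |J2  (source Se1 imposes e)
β0 |J1  (only one effort-in slot at J1)
β1 |J2  (GY1: gyrator matches bond 0)
β2 |I1  (only one flow-in slot at J2)

#0 stroke at J1
#1 stroke at J2
#2 stroke at I1
#3 stroke at Sf1
#4 stroke at J2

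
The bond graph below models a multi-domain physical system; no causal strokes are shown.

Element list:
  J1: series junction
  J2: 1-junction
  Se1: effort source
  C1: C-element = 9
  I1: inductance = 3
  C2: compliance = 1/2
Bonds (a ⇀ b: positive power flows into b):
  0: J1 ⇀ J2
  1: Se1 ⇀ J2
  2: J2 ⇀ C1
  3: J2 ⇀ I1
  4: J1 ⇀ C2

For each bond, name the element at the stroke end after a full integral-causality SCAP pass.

#1 →J2  (Se1 fixes effort; stroke away)
#2 →J2  (C1 outputs effort q/C1)
#3 →I1  (I1 integral (f out))
#0 →J2  (1-jn J2 has f-setter on 3)
#4 →J1  (J1: bond 0 brought flow, rest push out)

#0 |J2
#1 |J2
#2 |J2
#3 |I1
#4 |J1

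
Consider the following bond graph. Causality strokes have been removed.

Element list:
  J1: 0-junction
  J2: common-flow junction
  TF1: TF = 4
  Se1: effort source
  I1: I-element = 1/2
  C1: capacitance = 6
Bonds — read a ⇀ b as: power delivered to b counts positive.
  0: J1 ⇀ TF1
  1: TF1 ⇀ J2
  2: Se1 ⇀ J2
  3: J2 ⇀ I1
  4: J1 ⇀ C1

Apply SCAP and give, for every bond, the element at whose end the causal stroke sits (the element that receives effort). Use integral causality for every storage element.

β2 |J2  (Se1 fixes effort; stroke away)
β3 |I1  (I1 outputs flow p/I1)
β1 |J2  (J2: bond 3 brought flow, rest push out)
β0 |TF1  (TF1: transformer flips bond 1)
β4 |J1  (closing 0-jn rule on J1)

bond 0 stroke→TF1
bond 1 stroke→J2
bond 2 stroke→J2
bond 3 stroke→I1
bond 4 stroke→J1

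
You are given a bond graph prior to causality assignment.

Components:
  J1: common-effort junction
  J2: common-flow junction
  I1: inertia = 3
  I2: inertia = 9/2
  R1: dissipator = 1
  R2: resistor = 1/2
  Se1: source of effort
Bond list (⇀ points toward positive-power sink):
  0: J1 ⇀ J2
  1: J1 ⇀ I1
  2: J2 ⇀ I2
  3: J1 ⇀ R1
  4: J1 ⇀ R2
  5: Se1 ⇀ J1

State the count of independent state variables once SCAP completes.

β5 |J1  (source Se1 imposes e)
β0 |J2  (J1 effort already set via bond 5)
β1 |I1  (0-jn J1 has e-setter on 5)
β3 |R1  (0-jn J1 has e-setter on 5)
β4 |R2  (J1: bond 5 brought effort, rest push out)
β2 |I2  (J2 needs exactly one f-in)

2  (I1, I2 all integral)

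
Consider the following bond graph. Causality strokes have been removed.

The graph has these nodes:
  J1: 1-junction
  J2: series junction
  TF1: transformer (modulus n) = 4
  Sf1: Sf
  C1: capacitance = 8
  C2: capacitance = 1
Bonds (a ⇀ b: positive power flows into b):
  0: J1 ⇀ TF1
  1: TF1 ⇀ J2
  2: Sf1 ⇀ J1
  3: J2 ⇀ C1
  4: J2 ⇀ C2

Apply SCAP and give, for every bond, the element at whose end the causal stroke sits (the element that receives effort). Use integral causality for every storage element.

bond 0 stroke at J1
bond 1 stroke at TF1
bond 2 stroke at Sf1
bond 3 stroke at J2
bond 4 stroke at J2

#2 stroke at Sf1  (Sf1: flow source, stroke at near end)
#0 stroke at J1  (J1: bond 2 brought flow, rest push out)
#1 stroke at TF1  (TF1 one-in-one-out from 0)
#3 stroke at J2  (J2: bond 1 brought flow, rest push out)
#4 stroke at J2  (J2: bond 1 brought flow, rest push out)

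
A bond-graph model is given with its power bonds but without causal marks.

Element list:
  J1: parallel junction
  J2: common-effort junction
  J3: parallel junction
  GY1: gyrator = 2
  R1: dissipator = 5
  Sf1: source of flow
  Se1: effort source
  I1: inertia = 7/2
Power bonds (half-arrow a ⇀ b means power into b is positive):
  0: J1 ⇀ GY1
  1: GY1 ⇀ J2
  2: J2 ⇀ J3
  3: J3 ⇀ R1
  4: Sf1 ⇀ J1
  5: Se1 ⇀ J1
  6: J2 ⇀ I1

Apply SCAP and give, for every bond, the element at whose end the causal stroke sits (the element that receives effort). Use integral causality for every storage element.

β4 stroke→Sf1  (Sf1 fixes flow; stroke at Sf1)
β5 stroke→J1  (Se1 (Se) sets effort on bond)
β0 stroke→GY1  (0-jn J1 has e-setter on 5)
β1 stroke→GY1  (through GY1, causality inverts; strokes same side of GY1)
β6 stroke→I1  (I1 integral (f out))
β2 stroke→J2  (closing 0-jn rule on J2)
β3 stroke→J3  (closing 0-jn rule on J3)

#0 →GY1
#1 →GY1
#2 →J2
#3 →J3
#4 →Sf1
#5 →J1
#6 →I1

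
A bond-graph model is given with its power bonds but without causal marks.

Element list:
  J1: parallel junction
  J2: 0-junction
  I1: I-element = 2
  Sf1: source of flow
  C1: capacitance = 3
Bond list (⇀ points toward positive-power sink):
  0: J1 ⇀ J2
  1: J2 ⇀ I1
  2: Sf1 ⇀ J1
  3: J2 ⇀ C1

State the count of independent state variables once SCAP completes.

2  (C1, I1 all integral)

bond 2 |Sf1  (Sf1 (Sf) sets flow on bond)
bond 0 |J1  (J1: last free bond brings effort in)
bond 1 |I1  (I1: I, integral causality)
bond 3 |J2  (J2 needs exactly one e-in)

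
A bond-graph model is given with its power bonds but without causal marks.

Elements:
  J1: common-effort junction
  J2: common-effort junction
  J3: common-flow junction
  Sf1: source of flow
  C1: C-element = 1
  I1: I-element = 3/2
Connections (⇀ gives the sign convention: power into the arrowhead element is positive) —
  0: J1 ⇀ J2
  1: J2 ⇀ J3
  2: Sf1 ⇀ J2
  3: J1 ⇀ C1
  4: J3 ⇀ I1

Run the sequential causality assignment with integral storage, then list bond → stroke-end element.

b2 |Sf1  (source Sf1 imposes f)
b3 |J1  (C1 outputs effort q/C1)
b0 |J2  (common-e at J1 fixed by 3)
b1 |J3  (J2: bond 0 brought effort, rest push out)
b4 |I1  (J3 needs exactly one f-in)

#0 stroke→J2
#1 stroke→J3
#2 stroke→Sf1
#3 stroke→J1
#4 stroke→I1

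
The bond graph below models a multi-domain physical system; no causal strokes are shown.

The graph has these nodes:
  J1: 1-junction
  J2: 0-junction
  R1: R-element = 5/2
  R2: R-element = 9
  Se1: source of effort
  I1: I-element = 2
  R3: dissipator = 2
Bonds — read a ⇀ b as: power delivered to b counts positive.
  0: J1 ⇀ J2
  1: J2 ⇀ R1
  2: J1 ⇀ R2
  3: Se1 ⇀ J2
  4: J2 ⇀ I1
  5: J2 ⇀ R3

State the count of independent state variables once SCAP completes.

1  (I1 all integral)

β3 →J2  (Se1 (Se) sets effort on bond)
β0 →J1  (J2: bond 3 brought effort, rest push out)
β1 →R1  (J2: bond 3 brought effort, rest push out)
β4 →I1  (J2 effort already set via bond 3)
β5 →R3  (common-e at J2 fixed by 3)
β2 →R2  (closing 1-jn rule on J1)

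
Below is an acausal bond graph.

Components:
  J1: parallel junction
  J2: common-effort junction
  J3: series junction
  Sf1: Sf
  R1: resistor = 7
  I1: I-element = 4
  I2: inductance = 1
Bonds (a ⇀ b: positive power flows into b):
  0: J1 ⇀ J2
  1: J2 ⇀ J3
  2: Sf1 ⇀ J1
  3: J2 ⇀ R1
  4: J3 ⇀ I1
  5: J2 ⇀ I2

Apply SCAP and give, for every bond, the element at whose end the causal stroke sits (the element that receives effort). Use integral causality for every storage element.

#0 |J1
#1 |J3
#2 |Sf1
#3 |J2
#4 |I1
#5 |I2

b2 |Sf1  (Sf1: flow source, stroke at near end)
b0 |J1  (J1: last free bond brings effort in)
b4 |I1  (I1 integral (f out))
b1 |J3  (1-jn J3 has f-setter on 4)
b5 |I2  (I2: I, integral causality)
b3 |J2  (J2: last free bond brings effort in)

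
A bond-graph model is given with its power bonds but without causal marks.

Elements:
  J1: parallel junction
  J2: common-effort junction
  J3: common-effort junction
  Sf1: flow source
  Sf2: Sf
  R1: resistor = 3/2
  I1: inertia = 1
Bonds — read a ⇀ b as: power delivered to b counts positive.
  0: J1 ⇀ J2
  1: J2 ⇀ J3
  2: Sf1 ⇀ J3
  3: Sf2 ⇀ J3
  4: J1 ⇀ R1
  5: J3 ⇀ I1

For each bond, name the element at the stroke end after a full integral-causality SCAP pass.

bond 2 →Sf1  (source Sf1 imposes f)
bond 3 →Sf2  (Sf2 fixes flow; stroke at Sf2)
bond 5 →I1  (I1: I, integral causality)
bond 1 →J3  (closing 0-jn rule on J3)
bond 0 →J2  (only one effort-in slot at J2)
bond 4 →J1  (closing 0-jn rule on J1)

bond 0 stroke→J2
bond 1 stroke→J3
bond 2 stroke→Sf1
bond 3 stroke→Sf2
bond 4 stroke→J1
bond 5 stroke→I1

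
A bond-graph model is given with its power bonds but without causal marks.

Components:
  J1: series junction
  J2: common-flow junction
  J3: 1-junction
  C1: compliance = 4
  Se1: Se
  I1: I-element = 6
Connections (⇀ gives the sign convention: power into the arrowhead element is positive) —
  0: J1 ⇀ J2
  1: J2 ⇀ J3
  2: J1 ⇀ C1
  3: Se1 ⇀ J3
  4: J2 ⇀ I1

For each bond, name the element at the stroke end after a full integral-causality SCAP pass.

bond 3 →J3  (Se1 (Se) sets effort on bond)
bond 1 →J2  (J3: last free bond brings flow in)
bond 2 →J1  (C1 outputs effort q/C1)
bond 0 →J2  (J1: last free bond brings flow in)
bond 4 →I1  (J2 needs exactly one f-in)

b0 →J2
b1 →J2
b2 →J1
b3 →J3
b4 →I1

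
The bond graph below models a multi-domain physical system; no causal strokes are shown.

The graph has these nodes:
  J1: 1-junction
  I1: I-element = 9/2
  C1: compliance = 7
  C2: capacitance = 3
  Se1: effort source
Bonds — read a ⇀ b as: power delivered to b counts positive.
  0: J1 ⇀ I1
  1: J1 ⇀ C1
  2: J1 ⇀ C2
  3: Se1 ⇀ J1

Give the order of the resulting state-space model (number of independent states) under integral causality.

3  (C1, C2, I1 all integral)

bond 3 |J1  (source Se1 imposes e)
bond 0 |I1  (I1: I, integral causality)
bond 1 |J1  (J1: bond 0 brought flow, rest push out)
bond 2 |J1  (1-jn J1 has f-setter on 0)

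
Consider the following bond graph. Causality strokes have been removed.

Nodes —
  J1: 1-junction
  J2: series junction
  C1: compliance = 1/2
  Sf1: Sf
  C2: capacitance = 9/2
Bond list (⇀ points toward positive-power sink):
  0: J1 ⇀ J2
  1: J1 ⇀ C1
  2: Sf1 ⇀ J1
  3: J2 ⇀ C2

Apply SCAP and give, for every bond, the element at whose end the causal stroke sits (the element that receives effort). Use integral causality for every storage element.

β0 |J1
β1 |J1
β2 |Sf1
β3 |J2

bond 2 →Sf1  (source Sf1 imposes f)
bond 0 →J1  (J1 flow already set via bond 2)
bond 1 →J1  (J1: bond 2 brought flow, rest push out)
bond 3 →J2  (common-f at J2 fixed by 0)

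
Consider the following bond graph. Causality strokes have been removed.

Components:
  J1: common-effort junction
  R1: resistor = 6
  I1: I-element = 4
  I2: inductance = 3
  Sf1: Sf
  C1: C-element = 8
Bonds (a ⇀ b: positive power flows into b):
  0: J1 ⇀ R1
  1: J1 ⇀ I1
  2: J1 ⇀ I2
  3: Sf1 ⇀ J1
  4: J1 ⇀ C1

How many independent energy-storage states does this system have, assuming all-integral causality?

3  (C1, I1, I2 all integral)

b3 stroke→Sf1  (source Sf1 imposes f)
b1 stroke→I1  (I1 outputs flow p/I1)
b2 stroke→I2  (I2: I, integral causality)
b4 stroke→J1  (prefer integral on C1)
b0 stroke→R1  (common-e at J1 fixed by 4)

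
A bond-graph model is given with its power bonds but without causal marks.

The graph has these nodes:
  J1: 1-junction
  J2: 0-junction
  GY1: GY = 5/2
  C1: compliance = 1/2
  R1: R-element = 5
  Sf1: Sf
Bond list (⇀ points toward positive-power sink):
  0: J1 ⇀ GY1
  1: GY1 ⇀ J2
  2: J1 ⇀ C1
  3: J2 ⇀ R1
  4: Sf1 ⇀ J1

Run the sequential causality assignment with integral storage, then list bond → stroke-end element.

β4 stroke→Sf1  (Sf1 fixes flow; stroke at Sf1)
β0 stroke→J1  (J1 flow already set via bond 4)
β2 stroke→J1  (J1: bond 4 brought flow, rest push out)
β1 stroke→J2  (through GY1, causality inverts; strokes same side of GY1)
β3 stroke→R1  (J2 effort already set via bond 1)

b0 →J1
b1 →J2
b2 →J1
b3 →R1
b4 →Sf1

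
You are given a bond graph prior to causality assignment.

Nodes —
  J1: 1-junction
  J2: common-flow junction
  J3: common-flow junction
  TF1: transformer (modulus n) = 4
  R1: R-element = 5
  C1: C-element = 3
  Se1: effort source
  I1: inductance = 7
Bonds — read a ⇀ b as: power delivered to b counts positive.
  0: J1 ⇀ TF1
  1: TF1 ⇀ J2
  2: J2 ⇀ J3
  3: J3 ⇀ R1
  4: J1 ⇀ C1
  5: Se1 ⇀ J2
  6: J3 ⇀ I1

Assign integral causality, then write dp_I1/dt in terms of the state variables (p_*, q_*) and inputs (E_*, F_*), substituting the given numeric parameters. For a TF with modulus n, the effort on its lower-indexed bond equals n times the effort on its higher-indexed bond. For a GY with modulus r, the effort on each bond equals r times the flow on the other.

b5 stroke→J2  (Se1 (Se) sets effort on bond)
b4 stroke→J1  (C1 integral (e out))
b0 stroke→TF1  (only one flow-in slot at J1)
b1 stroke→J2  (TF1 one-in-one-out from 0)
b2 stroke→J3  (only one flow-in slot at J2)
b6 stroke→I1  (I1 integral (f out))
b3 stroke→J3  (J3: bond 6 brought flow, rest push out)

dp_I1/dt = E_Se1 - 5*p_I1/7 - q_C1/12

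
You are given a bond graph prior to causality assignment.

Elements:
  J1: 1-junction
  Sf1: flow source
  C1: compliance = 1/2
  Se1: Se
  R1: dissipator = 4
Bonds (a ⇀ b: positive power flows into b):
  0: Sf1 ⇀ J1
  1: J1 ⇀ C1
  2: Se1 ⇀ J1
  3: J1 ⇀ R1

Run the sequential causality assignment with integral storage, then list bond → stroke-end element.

bond 0 stroke at Sf1  (source Sf1 imposes f)
bond 2 stroke at J1  (Se1: effort source, stroke at far end)
bond 1 stroke at J1  (1-jn J1 has f-setter on 0)
bond 3 stroke at J1  (J1 flow already set via bond 0)

bond 0 →Sf1
bond 1 →J1
bond 2 →J1
bond 3 →J1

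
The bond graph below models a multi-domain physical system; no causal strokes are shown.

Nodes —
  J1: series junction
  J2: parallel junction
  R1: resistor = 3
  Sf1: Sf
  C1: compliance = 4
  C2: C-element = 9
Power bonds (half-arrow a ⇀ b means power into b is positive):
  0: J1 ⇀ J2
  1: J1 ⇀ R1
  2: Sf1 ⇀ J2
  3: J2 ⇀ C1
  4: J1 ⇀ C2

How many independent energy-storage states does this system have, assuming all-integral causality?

2  (C1, C2 all integral)

#2 |Sf1  (Sf1 (Sf) sets flow on bond)
#3 |J2  (C1 integral (e out))
#0 |J1  (J2 effort already set via bond 3)
#4 |J1  (C2 outputs effort q/C2)
#1 |R1  (J1: last free bond brings flow in)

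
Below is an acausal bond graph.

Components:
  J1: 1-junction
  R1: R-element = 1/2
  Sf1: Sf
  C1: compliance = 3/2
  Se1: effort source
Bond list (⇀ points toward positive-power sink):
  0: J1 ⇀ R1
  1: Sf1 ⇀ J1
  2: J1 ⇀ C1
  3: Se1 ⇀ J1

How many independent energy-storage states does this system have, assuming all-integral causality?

b1 stroke at Sf1  (source Sf1 imposes f)
b3 stroke at J1  (Se1 (Se) sets effort on bond)
b0 stroke at J1  (J1 flow already set via bond 1)
b2 stroke at J1  (common-f at J1 fixed by 1)

1  (C1 all integral)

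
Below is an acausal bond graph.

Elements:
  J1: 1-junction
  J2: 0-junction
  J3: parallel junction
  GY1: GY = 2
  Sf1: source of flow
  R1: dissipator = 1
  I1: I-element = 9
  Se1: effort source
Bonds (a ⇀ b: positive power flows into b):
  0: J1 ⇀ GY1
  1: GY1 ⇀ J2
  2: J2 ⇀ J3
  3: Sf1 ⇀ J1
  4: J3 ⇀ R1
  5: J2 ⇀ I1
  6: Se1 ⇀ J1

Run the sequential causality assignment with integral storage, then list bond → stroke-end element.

β3 →Sf1  (Sf1: flow source, stroke at near end)
β6 →J1  (Se1: effort source, stroke at far end)
β0 →J1  (J1 flow already set via bond 3)
β1 →J2  (GY1: gyrator matches bond 0)
β2 →J3  (J2 effort already set via bond 1)
β5 →I1  (J2 effort already set via bond 1)
β4 →R1  (common-e at J3 fixed by 2)

b0 stroke→J1
b1 stroke→J2
b2 stroke→J3
b3 stroke→Sf1
b4 stroke→R1
b5 stroke→I1
b6 stroke→J1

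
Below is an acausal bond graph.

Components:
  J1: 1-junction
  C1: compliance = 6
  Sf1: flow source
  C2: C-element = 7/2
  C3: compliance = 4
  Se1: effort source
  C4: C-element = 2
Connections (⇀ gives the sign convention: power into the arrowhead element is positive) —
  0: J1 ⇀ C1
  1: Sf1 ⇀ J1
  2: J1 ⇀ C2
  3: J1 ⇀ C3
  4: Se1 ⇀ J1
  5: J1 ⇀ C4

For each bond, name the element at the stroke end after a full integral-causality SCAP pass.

#0 stroke→J1
#1 stroke→Sf1
#2 stroke→J1
#3 stroke→J1
#4 stroke→J1
#5 stroke→J1

#1 stroke→Sf1  (Sf1 fixes flow; stroke at Sf1)
#4 stroke→J1  (source Se1 imposes e)
#0 stroke→J1  (J1 flow already set via bond 1)
#2 stroke→J1  (1-jn J1 has f-setter on 1)
#3 stroke→J1  (J1: bond 1 brought flow, rest push out)
#5 stroke→J1  (J1 flow already set via bond 1)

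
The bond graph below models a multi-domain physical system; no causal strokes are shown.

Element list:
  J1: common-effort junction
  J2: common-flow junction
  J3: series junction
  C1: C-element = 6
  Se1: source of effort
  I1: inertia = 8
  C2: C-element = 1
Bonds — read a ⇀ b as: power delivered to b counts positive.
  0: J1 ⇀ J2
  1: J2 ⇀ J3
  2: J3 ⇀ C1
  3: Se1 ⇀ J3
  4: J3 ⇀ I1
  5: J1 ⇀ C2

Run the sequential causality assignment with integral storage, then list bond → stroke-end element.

b3 stroke→J3  (Se1: effort source, stroke at far end)
b2 stroke→J3  (prefer integral on C1)
b4 stroke→I1  (I1 integral (f out))
b1 stroke→J3  (J3: bond 4 brought flow, rest push out)
b0 stroke→J2  (J2: bond 1 brought flow, rest push out)
b5 stroke→J1  (only one effort-in slot at J1)

#0 →J2
#1 →J3
#2 →J3
#3 →J3
#4 →I1
#5 →J1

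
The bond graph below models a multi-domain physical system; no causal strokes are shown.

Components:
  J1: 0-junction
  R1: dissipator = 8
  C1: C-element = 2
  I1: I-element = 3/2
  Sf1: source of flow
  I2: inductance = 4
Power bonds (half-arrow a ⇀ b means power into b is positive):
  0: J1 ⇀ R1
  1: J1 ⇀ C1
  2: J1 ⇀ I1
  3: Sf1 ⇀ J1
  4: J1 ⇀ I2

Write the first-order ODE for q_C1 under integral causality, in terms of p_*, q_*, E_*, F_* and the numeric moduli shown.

dq_C1/dt = F_Sf1 - 2*p_I1/3 - p_I2/4 - q_C1/16

β3 stroke at Sf1  (Sf1 fixes flow; stroke at Sf1)
β1 stroke at J1  (C1 outputs effort q/C1)
β0 stroke at R1  (J1 effort already set via bond 1)
β2 stroke at I1  (0-jn J1 has e-setter on 1)
β4 stroke at I2  (0-jn J1 has e-setter on 1)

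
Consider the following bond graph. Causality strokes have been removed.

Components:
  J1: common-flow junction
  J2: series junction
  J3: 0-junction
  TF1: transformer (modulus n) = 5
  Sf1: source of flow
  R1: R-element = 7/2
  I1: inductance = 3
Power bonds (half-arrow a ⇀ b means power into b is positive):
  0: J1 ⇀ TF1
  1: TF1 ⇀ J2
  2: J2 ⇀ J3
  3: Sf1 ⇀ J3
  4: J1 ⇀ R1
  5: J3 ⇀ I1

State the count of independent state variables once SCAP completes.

1  (I1 all integral)

#3 stroke→Sf1  (Sf1: flow source, stroke at near end)
#5 stroke→I1  (I1: I, integral causality)
#2 stroke→J3  (J3: last free bond brings effort in)
#1 stroke→J2  (J2 flow already set via bond 2)
#0 stroke→TF1  (TF1 one-in-one-out from 1)
#4 stroke→J1  (J1: bond 0 brought flow, rest push out)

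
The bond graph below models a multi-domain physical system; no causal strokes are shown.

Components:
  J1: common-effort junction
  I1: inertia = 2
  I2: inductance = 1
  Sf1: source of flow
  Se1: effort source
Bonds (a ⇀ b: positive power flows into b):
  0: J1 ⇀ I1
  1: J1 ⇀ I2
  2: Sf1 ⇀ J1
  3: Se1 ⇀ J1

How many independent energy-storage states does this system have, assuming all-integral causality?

2  (I1, I2 all integral)

#2 stroke→Sf1  (source Sf1 imposes f)
#3 stroke→J1  (Se1 (Se) sets effort on bond)
#0 stroke→I1  (common-e at J1 fixed by 3)
#1 stroke→I2  (J1 effort already set via bond 3)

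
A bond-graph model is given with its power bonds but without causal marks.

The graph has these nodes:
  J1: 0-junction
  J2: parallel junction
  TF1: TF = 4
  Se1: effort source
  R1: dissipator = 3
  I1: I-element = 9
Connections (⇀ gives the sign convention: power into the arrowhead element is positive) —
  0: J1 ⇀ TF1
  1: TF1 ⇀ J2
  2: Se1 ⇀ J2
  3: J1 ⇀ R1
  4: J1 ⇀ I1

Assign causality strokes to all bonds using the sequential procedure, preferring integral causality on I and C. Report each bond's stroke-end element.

b0 stroke→J1
b1 stroke→TF1
b2 stroke→J2
b3 stroke→R1
b4 stroke→I1

b2 stroke→J2  (source Se1 imposes e)
b1 stroke→TF1  (J2 effort already set via bond 2)
b0 stroke→J1  (TF TF1: opposite of bond 1)
b3 stroke→R1  (J1 effort already set via bond 0)
b4 stroke→I1  (J1 effort already set via bond 0)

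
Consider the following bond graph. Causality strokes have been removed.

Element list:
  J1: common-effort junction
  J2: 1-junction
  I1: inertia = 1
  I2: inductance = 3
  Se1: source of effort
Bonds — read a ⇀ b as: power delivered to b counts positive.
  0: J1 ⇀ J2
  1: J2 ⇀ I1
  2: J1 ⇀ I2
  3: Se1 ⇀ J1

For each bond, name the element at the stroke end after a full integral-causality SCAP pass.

#0 →J2
#1 →I1
#2 →I2
#3 →J1

bond 3 →J1  (Se1: effort source, stroke at far end)
bond 0 →J2  (J1 effort already set via bond 3)
bond 2 →I2  (J1 effort already set via bond 3)
bond 1 →I1  (J2: last free bond brings flow in)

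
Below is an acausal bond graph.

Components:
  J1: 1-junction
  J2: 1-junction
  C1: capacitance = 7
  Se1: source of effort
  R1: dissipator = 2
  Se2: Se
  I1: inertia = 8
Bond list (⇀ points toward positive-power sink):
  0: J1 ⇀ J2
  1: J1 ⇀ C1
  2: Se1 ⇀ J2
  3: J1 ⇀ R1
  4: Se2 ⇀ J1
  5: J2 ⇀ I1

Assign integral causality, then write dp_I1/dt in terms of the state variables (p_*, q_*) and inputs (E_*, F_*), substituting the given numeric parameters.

dp_I1/dt = E_Se1 + E_Se2 - p_I1/4 - q_C1/7

b2 →J2  (source Se1 imposes e)
b4 →J1  (Se2 (Se) sets effort on bond)
b1 →J1  (C1 outputs effort q/C1)
b5 →I1  (prefer integral on I1)
b0 →J2  (common-f at J2 fixed by 5)
b3 →J1  (J1: bond 0 brought flow, rest push out)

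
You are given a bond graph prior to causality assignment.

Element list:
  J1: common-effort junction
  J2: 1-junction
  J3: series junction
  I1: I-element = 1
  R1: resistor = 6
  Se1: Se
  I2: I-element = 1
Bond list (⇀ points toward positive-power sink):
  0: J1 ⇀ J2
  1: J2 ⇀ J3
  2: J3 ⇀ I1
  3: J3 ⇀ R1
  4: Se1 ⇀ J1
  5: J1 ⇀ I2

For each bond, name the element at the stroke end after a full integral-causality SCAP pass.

β0 stroke at J2
β1 stroke at J3
β2 stroke at I1
β3 stroke at J3
β4 stroke at J1
β5 stroke at I2

bond 4 |J1  (source Se1 imposes e)
bond 0 |J2  (0-jn J1 has e-setter on 4)
bond 5 |I2  (J1: bond 4 brought effort, rest push out)
bond 1 |J3  (closing 1-jn rule on J2)
bond 2 |I1  (I1 integral (f out))
bond 3 |J3  (J3: bond 2 brought flow, rest push out)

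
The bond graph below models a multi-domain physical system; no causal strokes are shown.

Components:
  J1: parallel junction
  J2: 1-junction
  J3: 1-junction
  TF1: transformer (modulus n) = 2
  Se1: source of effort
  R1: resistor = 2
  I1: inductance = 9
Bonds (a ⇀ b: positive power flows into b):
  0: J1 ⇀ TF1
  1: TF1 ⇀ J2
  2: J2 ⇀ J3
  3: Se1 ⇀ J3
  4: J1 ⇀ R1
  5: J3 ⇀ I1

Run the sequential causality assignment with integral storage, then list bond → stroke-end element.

bond 3 stroke→J3  (Se1 fixes effort; stroke away)
bond 5 stroke→I1  (I1 integral (f out))
bond 2 stroke→J3  (J3: bond 5 brought flow, rest push out)
bond 1 stroke→J2  (J2 flow already set via bond 2)
bond 0 stroke→TF1  (TF1 one-in-one-out from 1)
bond 4 stroke→J1  (closing 0-jn rule on J1)

#0 stroke at TF1
#1 stroke at J2
#2 stroke at J3
#3 stroke at J3
#4 stroke at J1
#5 stroke at I1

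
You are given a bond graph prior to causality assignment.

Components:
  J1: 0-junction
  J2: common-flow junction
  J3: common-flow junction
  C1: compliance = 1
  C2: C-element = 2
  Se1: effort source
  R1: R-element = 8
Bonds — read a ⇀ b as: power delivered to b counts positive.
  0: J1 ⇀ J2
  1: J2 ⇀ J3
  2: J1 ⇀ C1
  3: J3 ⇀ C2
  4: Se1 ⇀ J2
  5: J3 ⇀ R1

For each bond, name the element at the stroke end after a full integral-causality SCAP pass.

β0 |J2
β1 |J3
β2 |J1
β3 |J3
β4 |J2
β5 |R1

β4 |J2  (source Se1 imposes e)
β2 |J1  (C1: C, integral causality)
β0 |J2  (common-e at J1 fixed by 2)
β1 |J3  (J2 needs exactly one f-in)
β3 |J3  (C2: C, integral causality)
β5 |R1  (closing 1-jn rule on J3)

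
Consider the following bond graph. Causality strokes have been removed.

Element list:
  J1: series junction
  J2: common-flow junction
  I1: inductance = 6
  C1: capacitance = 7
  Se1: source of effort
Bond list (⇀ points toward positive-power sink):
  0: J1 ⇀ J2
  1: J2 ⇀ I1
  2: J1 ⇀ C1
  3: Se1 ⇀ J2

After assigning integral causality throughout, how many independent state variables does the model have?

2  (C1, I1 all integral)

b3 →J2  (Se1 fixes effort; stroke away)
b1 →I1  (prefer integral on I1)
b0 →J2  (common-f at J2 fixed by 1)
b2 →J1  (1-jn J1 has f-setter on 0)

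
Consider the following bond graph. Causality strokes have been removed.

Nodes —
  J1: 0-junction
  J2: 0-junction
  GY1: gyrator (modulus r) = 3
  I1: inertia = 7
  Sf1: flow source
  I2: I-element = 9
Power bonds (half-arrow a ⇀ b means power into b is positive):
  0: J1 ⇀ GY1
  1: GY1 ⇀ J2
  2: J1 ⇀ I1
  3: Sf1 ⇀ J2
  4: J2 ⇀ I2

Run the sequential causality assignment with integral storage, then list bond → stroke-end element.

b3 |Sf1  (Sf1: flow source, stroke at near end)
b2 |I1  (I1 integral (f out))
b0 |J1  (J1: last free bond brings effort in)
b1 |J2  (GY1 both-in/both-out from 0)
b4 |I2  (J2 effort already set via bond 1)

bond 0 stroke at J1
bond 1 stroke at J2
bond 2 stroke at I1
bond 3 stroke at Sf1
bond 4 stroke at I2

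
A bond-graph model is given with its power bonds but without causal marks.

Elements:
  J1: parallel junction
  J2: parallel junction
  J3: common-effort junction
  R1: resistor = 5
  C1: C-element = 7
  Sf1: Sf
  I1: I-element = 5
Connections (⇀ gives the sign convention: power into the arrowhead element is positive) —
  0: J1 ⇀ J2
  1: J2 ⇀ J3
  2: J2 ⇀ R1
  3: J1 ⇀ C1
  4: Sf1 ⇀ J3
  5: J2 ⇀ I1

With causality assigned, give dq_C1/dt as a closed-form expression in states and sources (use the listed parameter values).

#4 stroke at Sf1  (source Sf1 imposes f)
#1 stroke at J3  (only one effort-in slot at J3)
#3 stroke at J1  (C1 integral (e out))
#0 stroke at J2  (J1: bond 3 brought effort, rest push out)
#2 stroke at R1  (J2 effort already set via bond 0)
#5 stroke at I1  (J2: bond 0 brought effort, rest push out)

dq_C1/dt = F_Sf1 - p_I1/5 - q_C1/35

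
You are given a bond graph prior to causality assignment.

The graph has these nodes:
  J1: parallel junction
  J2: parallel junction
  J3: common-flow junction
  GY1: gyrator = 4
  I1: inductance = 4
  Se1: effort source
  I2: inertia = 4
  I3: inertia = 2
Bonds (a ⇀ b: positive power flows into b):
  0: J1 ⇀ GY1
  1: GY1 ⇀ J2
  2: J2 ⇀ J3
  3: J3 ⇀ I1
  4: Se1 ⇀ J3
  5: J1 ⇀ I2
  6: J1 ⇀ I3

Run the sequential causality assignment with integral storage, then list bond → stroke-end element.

b0 →J1
b1 →J2
b2 →J3
b3 →I1
b4 →J3
b5 →I2
b6 →I3

#4 →J3  (Se1 (Se) sets effort on bond)
#3 →I1  (I1 outputs flow p/I1)
#2 →J3  (J3: bond 3 brought flow, rest push out)
#1 →J2  (J2: last free bond brings effort in)
#0 →J1  (through GY1, causality inverts; strokes same side of GY1)
#5 →I2  (J1: bond 0 brought effort, rest push out)
#6 →I3  (0-jn J1 has e-setter on 0)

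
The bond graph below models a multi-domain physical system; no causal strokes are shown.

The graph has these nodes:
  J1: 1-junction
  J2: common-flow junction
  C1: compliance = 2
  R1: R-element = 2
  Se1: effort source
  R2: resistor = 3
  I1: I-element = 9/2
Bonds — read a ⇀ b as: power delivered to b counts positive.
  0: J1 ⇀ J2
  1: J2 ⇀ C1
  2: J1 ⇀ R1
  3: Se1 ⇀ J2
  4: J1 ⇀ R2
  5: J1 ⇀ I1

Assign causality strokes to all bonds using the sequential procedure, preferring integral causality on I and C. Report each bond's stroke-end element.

β3 →J2  (Se1 fixes effort; stroke away)
β1 →J2  (prefer integral on C1)
β0 →J1  (only one flow-in slot at J2)
β5 →I1  (I1 outputs flow p/I1)
β2 →J1  (J1 flow already set via bond 5)
β4 →J1  (J1: bond 5 brought flow, rest push out)

bond 0 stroke→J1
bond 1 stroke→J2
bond 2 stroke→J1
bond 3 stroke→J2
bond 4 stroke→J1
bond 5 stroke→I1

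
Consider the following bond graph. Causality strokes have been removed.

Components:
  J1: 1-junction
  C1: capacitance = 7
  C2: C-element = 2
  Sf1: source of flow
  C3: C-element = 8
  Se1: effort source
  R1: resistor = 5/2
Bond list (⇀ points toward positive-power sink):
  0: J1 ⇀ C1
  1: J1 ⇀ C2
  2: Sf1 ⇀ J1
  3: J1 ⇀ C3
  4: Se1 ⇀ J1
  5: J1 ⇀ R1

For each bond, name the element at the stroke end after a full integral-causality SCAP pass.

b2 →Sf1  (Sf1: flow source, stroke at near end)
b4 →J1  (Se1 (Se) sets effort on bond)
b0 →J1  (1-jn J1 has f-setter on 2)
b1 →J1  (J1: bond 2 brought flow, rest push out)
b3 →J1  (common-f at J1 fixed by 2)
b5 →J1  (J1 flow already set via bond 2)

b0 →J1
b1 →J1
b2 →Sf1
b3 →J1
b4 →J1
b5 →J1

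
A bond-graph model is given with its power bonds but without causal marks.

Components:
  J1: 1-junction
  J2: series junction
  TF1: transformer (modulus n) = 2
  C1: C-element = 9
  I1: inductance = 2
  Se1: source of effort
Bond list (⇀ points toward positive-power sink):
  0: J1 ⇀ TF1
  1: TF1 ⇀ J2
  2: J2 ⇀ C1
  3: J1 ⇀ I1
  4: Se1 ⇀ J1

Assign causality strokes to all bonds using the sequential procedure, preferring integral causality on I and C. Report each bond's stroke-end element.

bond 0 stroke→J1
bond 1 stroke→TF1
bond 2 stroke→J2
bond 3 stroke→I1
bond 4 stroke→J1

bond 4 stroke at J1  (Se1 (Se) sets effort on bond)
bond 2 stroke at J2  (C1: C, integral causality)
bond 1 stroke at TF1  (J2: last free bond brings flow in)
bond 0 stroke at J1  (through TF1, causality passes straight; one stroke at TF1)
bond 3 stroke at I1  (J1 needs exactly one f-in)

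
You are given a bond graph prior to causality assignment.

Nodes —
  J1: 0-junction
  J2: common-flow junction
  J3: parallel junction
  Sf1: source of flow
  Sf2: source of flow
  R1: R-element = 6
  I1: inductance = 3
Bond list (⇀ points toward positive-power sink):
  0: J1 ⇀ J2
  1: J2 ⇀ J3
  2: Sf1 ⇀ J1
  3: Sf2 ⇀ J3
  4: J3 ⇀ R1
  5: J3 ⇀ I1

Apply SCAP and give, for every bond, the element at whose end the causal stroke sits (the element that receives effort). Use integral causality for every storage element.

bond 0 stroke→J1
bond 1 stroke→J2
bond 2 stroke→Sf1
bond 3 stroke→Sf2
bond 4 stroke→J3
bond 5 stroke→I1

b2 stroke at Sf1  (Sf1 fixes flow; stroke at Sf1)
b3 stroke at Sf2  (Sf2 (Sf) sets flow on bond)
b0 stroke at J1  (only one effort-in slot at J1)
b1 stroke at J2  (common-f at J2 fixed by 0)
b5 stroke at I1  (I1: I, integral causality)
b4 stroke at J3  (closing 0-jn rule on J3)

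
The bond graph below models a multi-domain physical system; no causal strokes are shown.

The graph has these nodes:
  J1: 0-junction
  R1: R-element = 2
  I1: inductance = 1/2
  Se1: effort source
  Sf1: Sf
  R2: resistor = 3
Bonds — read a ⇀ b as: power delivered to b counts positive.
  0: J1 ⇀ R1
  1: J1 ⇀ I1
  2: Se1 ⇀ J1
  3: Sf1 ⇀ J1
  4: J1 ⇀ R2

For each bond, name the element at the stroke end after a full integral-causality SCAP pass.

bond 2 →J1  (Se1 (Se) sets effort on bond)
bond 3 →Sf1  (Sf1 (Sf) sets flow on bond)
bond 0 →R1  (J1: bond 2 brought effort, rest push out)
bond 1 →I1  (0-jn J1 has e-setter on 2)
bond 4 →R2  (common-e at J1 fixed by 2)

#0 |R1
#1 |I1
#2 |J1
#3 |Sf1
#4 |R2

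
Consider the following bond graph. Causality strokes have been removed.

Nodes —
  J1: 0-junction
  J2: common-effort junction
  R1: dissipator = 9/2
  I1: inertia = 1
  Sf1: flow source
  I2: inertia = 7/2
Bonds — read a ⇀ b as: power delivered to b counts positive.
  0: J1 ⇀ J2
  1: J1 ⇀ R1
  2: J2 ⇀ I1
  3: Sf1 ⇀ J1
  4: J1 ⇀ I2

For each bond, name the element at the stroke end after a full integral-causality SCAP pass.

#3 stroke at Sf1  (Sf1: flow source, stroke at near end)
#2 stroke at I1  (I1 integral (f out))
#0 stroke at J2  (closing 0-jn rule on J2)
#4 stroke at I2  (I2: I, integral causality)
#1 stroke at J1  (only one effort-in slot at J1)

bond 0 stroke→J2
bond 1 stroke→J1
bond 2 stroke→I1
bond 3 stroke→Sf1
bond 4 stroke→I2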